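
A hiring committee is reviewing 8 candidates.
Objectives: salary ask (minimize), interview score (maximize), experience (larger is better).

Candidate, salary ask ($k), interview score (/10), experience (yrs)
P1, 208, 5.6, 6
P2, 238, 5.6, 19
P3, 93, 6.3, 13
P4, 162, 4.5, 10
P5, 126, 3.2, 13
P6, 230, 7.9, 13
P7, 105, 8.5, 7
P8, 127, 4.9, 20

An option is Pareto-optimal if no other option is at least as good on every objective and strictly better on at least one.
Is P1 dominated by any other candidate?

Yes

P3 vs P1: salary ask 93≤208, interview score 6.3≥5.6, experience 13≥6 — P3 is at least as good on every objective and strictly better on at least one, so P3 dominates P1.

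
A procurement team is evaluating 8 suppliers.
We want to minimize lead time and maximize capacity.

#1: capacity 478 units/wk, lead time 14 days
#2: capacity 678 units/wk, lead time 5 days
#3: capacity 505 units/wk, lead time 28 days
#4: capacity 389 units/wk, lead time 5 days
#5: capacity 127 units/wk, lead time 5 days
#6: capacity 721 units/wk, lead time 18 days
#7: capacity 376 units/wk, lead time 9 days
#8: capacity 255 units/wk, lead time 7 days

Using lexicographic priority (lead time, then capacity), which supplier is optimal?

#2

First minimize lead time: best is 5, kept {#2, #4, #5}.
Then maximize capacity: best is 678, kept {#2}.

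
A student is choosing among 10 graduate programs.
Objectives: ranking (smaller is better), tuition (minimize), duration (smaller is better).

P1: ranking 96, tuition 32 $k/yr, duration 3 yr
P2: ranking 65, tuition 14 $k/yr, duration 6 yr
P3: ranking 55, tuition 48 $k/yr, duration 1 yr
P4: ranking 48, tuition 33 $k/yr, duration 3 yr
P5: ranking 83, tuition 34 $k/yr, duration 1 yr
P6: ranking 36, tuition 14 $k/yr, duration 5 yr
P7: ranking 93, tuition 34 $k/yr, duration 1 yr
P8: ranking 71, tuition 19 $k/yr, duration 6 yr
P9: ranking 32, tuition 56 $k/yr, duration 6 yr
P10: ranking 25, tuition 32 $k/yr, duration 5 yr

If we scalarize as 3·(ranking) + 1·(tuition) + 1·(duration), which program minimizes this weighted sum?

P10

P1: 3·96 + 1·32 + 1·3 = 323
P2: 3·65 + 1·14 + 1·6 = 215
P3: 3·55 + 1·48 + 1·1 = 214
P4: 3·48 + 1·33 + 1·3 = 180
P5: 3·83 + 1·34 + 1·1 = 284
P6: 3·36 + 1·14 + 1·5 = 127
P7: 3·93 + 1·34 + 1·1 = 314
P8: 3·71 + 1·19 + 1·6 = 238
P9: 3·32 + 1·56 + 1·6 = 158
P10: 3·25 + 1·32 + 1·5 = 112
Lowest: P10 at 112.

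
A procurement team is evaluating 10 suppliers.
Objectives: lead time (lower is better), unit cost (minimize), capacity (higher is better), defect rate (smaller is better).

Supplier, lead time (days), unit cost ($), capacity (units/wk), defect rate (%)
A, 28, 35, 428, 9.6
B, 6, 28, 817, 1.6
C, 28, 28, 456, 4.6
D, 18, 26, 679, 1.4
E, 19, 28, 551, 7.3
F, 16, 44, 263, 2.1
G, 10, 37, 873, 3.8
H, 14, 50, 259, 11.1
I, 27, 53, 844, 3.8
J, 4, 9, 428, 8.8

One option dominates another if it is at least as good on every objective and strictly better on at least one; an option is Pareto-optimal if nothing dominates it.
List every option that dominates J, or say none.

none

A: worse on lead time (28 vs 4).
B: worse on lead time (6 vs 4).
C: worse on lead time (28 vs 4).
D: worse on lead time (18 vs 4).
E: worse on lead time (19 vs 4).
F: worse on lead time (16 vs 4).
G: worse on lead time (10 vs 4).
H: worse on lead time (14 vs 4).
I: worse on lead time (27 vs 4).
No option dominates J.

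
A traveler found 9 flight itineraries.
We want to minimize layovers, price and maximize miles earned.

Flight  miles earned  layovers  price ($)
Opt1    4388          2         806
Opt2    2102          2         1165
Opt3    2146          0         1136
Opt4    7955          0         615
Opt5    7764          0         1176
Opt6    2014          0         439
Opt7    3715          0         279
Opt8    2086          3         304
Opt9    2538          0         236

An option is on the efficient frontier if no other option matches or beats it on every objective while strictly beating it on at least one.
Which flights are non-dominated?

Opt4, Opt7, Opt9

Opt1: dominated by Opt4 (miles earned 7955≥4388, layovers 0≤2, price 615≤806).
Opt2: dominated by Opt1 (miles earned 4388≥2102, layovers 2≤2, price 806≤1165).
Opt3: dominated by Opt4 (miles earned 7955≥2146, layovers 0≤0, price 615≤1136).
Opt4: not dominated (best miles earned).
Opt5: dominated by Opt4 (miles earned 7955≥7764, layovers 0≤0, price 615≤1176).
Opt6: dominated by Opt7 (miles earned 3715≥2014, layovers 0≤0, price 279≤439).
Opt7: not dominated.
Opt8: dominated by Opt7 (miles earned 3715≥2086, layovers 0≤3, price 279≤304).
Opt9: not dominated (best price).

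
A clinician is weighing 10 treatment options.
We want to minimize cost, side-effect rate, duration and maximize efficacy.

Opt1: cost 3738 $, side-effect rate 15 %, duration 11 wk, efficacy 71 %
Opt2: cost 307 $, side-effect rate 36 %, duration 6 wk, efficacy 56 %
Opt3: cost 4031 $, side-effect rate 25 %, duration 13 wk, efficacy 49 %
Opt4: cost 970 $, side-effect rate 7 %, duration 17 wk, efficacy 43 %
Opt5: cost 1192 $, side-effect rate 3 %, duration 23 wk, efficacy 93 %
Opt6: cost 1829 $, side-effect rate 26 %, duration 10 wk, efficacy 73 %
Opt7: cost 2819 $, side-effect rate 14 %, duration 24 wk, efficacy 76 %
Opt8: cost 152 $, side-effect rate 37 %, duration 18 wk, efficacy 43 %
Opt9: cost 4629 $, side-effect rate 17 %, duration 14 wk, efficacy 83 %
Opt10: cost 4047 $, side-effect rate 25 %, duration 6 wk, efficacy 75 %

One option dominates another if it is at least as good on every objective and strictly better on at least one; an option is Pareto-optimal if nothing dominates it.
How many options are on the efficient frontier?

Opt1: not dominated.
Opt2: not dominated.
Opt3: dominated by Opt1 (cost 3738≤4031, side-effect rate 15≤25, duration 11≤13, efficacy 71≥49).
Opt4: not dominated.
Opt5: not dominated (best side-effect rate).
Opt6: not dominated.
Opt7: dominated by Opt5 (cost 1192≤2819, side-effect rate 3≤14, duration 23≤24, efficacy 93≥76).
Opt8: not dominated (best cost).
Opt9: not dominated.
Opt10: not dominated.
Pareto-optimal: Opt1, Opt2, Opt4, Opt5, Opt6, Opt8, Opt9, Opt10 → 8.

8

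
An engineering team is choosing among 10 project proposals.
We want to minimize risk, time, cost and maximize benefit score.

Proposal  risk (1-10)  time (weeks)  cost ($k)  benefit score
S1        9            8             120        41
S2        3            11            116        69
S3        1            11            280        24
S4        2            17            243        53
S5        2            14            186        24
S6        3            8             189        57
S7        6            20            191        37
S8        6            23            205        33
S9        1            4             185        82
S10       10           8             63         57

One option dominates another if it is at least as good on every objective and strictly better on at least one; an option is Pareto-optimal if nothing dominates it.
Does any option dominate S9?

S1: worse on risk (9 vs 1).
S2: worse on risk (3 vs 1).
S3: worse on time (11 vs 4).
S4: worse on risk (2 vs 1).
S5: worse on risk (2 vs 1).
S6: worse on risk (3 vs 1).
S7: worse on risk (6 vs 1).
S8: worse on risk (6 vs 1).
S10: worse on risk (10 vs 1).
No option is at least as good as S9 on every objective and strictly better on one.

No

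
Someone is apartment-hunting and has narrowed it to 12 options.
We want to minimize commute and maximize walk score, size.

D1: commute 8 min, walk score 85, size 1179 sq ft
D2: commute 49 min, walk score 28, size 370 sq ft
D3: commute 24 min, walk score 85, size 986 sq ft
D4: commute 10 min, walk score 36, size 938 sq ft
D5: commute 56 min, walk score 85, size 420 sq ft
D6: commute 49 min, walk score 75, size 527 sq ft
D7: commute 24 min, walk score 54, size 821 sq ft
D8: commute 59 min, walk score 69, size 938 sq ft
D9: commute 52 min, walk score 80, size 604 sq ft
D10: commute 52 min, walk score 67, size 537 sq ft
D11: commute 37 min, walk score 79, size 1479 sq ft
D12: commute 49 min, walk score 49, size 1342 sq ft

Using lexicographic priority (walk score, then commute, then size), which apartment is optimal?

First maximize walk score: best is 85, kept {D1, D3, D5}.
Then minimize commute: best is 8, kept {D1}.

D1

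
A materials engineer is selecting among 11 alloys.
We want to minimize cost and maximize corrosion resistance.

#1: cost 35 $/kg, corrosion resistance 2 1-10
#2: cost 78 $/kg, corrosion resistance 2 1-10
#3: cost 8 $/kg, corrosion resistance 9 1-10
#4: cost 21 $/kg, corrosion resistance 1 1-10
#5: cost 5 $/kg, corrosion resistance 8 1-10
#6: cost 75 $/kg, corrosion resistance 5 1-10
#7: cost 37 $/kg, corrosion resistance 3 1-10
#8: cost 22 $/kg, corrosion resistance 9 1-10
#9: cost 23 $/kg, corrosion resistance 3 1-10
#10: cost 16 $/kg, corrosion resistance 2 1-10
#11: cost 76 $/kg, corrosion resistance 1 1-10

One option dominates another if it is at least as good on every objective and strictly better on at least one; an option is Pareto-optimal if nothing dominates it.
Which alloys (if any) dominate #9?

#3: cost 8≤23, corrosion resistance 9≥3 — dominates #9.
#5: cost 5≤23, corrosion resistance 8≥3 — dominates #9.
#8: cost 22≤23, corrosion resistance 9≥3 — dominates #9.
Others (#1, #2, #4, #6, #7, #10, #11) are each worse than #9 on at least one objective.

#3, #5, #8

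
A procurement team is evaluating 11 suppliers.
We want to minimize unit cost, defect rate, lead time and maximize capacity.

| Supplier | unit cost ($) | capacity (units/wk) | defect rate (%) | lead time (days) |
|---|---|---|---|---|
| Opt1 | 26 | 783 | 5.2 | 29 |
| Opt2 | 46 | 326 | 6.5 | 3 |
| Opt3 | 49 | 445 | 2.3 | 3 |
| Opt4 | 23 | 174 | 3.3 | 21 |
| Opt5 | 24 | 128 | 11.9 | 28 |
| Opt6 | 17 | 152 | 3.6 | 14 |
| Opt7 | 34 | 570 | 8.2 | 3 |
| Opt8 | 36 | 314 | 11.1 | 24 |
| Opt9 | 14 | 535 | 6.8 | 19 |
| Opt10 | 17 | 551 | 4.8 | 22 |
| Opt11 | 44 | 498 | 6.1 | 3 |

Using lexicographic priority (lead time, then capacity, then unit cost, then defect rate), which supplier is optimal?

Opt7

First minimize lead time: best is 3, kept {Opt2, Opt3, Opt7, Opt11}.
Then maximize capacity: best is 570, kept {Opt7}.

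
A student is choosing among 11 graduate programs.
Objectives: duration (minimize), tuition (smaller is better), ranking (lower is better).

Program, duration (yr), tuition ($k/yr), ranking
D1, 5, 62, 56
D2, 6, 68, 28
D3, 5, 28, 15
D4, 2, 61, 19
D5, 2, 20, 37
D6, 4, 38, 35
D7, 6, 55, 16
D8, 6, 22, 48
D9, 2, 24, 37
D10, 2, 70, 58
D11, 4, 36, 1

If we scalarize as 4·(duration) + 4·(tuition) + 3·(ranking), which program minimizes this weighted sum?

D11

D1: 4·5 + 4·62 + 3·56 = 436
D2: 4·6 + 4·68 + 3·28 = 380
D3: 4·5 + 4·28 + 3·15 = 177
D4: 4·2 + 4·61 + 3·19 = 309
D5: 4·2 + 4·20 + 3·37 = 199
D6: 4·4 + 4·38 + 3·35 = 273
D7: 4·6 + 4·55 + 3·16 = 292
D8: 4·6 + 4·22 + 3·48 = 256
D9: 4·2 + 4·24 + 3·37 = 215
D10: 4·2 + 4·70 + 3·58 = 462
D11: 4·4 + 4·36 + 3·1 = 163
Lowest: D11 at 163.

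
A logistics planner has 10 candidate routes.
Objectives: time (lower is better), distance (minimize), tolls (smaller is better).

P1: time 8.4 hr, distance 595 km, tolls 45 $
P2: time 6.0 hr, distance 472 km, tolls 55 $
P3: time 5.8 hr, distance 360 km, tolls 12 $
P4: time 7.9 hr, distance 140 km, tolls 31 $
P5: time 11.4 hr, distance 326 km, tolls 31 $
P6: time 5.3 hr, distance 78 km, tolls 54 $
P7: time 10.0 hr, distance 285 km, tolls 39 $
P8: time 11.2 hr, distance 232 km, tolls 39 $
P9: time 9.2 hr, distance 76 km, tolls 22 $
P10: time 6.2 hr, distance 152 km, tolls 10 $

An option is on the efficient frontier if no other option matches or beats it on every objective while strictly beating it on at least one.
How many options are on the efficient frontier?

5

P1: dominated by P3 (time 5.8≤8.4, distance 360≤595, tolls 12≤45).
P2: dominated by P3 (time 5.8≤6.0, distance 360≤472, tolls 12≤55).
P3: not dominated.
P4: not dominated.
P5: dominated by P4 (time 7.9≤11.4, distance 140≤326, tolls 31≤31).
P6: not dominated (best time).
P7: dominated by P4 (time 7.9≤10.0, distance 140≤285, tolls 31≤39).
P8: dominated by P4 (time 7.9≤11.2, distance 140≤232, tolls 31≤39).
P9: not dominated (best distance).
P10: not dominated (best tolls).
Pareto-optimal: P3, P4, P6, P9, P10 → 5.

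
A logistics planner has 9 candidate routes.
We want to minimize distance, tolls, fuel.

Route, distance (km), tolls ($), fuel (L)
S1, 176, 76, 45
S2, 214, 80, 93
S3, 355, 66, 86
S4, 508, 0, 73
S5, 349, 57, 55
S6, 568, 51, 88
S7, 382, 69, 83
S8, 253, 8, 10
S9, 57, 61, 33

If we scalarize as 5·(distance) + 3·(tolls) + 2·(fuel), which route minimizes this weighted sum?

S9

S1: 5·176 + 3·76 + 2·45 = 1198
S2: 5·214 + 3·80 + 2·93 = 1496
S3: 5·355 + 3·66 + 2·86 = 2145
S4: 5·508 + 3·0 + 2·73 = 2686
S5: 5·349 + 3·57 + 2·55 = 2026
S6: 5·568 + 3·51 + 2·88 = 3169
S7: 5·382 + 3·69 + 2·83 = 2283
S8: 5·253 + 3·8 + 2·10 = 1309
S9: 5·57 + 3·61 + 2·33 = 534
Lowest: S9 at 534.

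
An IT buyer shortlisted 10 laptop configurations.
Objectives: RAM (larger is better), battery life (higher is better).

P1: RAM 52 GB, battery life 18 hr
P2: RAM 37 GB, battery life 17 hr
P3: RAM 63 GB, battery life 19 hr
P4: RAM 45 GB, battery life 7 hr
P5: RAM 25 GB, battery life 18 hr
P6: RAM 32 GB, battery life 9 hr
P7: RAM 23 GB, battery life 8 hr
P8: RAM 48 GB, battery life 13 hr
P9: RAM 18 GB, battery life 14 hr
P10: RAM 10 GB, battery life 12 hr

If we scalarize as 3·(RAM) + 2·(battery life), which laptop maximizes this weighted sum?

P3

P1: 3·52 + 2·18 = 192
P2: 3·37 + 2·17 = 145
P3: 3·63 + 2·19 = 227
P4: 3·45 + 2·7 = 149
P5: 3·25 + 2·18 = 111
P6: 3·32 + 2·9 = 114
P7: 3·23 + 2·8 = 85
P8: 3·48 + 2·13 = 170
P9: 3·18 + 2·14 = 82
P10: 3·10 + 2·12 = 54
Highest: P3 at 227.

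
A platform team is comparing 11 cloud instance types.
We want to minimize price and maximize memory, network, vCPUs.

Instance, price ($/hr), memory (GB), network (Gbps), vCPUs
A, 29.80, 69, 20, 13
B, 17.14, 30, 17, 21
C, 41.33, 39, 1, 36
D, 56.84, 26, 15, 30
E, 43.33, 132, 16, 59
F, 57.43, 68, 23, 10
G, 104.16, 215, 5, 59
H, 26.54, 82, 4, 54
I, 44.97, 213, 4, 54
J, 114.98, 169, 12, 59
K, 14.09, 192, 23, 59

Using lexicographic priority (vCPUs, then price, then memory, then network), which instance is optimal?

K

First maximize vCPUs: best is 59, kept {E, G, J, K}.
Then minimize price: best is 14.09, kept {K}.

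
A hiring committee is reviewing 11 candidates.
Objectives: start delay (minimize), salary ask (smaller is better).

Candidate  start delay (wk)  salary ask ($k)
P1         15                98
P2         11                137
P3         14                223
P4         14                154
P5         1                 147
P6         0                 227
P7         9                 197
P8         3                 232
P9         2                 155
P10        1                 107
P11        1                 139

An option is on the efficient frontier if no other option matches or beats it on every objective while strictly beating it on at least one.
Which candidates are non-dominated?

P1, P6, P10

P1: not dominated (best salary ask).
P2: dominated by P10 (start delay 1≤11, salary ask 107≤137).
P3: dominated by P2 (start delay 11≤14, salary ask 137≤223).
P4: dominated by P2 (start delay 11≤14, salary ask 137≤154).
P5: dominated by P10 (start delay 1≤1, salary ask 107≤147).
P6: not dominated (best start delay).
P7: dominated by P5 (start delay 1≤9, salary ask 147≤197).
P8: dominated by P5 (start delay 1≤3, salary ask 147≤232).
P9: dominated by P5 (start delay 1≤2, salary ask 147≤155).
P10: not dominated.
P11: dominated by P10 (start delay 1≤1, salary ask 107≤139).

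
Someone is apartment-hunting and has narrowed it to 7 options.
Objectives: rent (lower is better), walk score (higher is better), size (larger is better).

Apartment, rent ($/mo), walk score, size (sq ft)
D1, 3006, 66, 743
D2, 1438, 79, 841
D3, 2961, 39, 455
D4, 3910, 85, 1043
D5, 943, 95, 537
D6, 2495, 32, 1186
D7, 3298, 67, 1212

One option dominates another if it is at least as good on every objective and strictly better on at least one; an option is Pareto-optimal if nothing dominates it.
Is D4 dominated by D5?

D5 vs D4: D5 is worse on size (537 vs 1043), so it does not dominate D4.

No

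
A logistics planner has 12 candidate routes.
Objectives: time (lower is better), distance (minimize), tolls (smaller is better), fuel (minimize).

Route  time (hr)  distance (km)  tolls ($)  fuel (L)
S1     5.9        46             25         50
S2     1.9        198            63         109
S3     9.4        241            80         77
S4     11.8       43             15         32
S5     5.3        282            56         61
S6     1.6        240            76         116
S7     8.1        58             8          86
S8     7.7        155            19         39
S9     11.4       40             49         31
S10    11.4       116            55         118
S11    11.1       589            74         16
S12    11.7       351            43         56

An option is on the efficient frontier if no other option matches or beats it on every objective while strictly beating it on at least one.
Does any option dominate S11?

No

S1: worse on fuel (50 vs 16).
S2: worse on fuel (109 vs 16).
S3: worse on tolls (80 vs 74).
S4: worse on time (11.8 vs 11.1).
S5: worse on fuel (61 vs 16).
S6: worse on tolls (76 vs 74).
S7: worse on fuel (86 vs 16).
S8: worse on fuel (39 vs 16).
S9: worse on time (11.4 vs 11.1).
S10: worse on time (11.4 vs 11.1).
S12: worse on time (11.7 vs 11.1).
No option is at least as good as S11 on every objective and strictly better on one.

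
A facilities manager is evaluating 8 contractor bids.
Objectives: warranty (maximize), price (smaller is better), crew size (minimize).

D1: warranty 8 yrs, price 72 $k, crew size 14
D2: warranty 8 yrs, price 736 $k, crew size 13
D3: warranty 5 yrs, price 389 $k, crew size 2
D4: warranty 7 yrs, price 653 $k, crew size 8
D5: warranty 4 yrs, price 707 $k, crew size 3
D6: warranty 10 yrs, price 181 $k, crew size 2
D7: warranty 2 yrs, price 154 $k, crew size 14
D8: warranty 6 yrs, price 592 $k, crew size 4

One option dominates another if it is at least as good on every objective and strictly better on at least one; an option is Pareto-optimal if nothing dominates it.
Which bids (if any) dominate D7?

D1: warranty 8≥2, price 72≤154, crew size 14≤14 — dominates D7.
Others (D2, D3, D4, D5, D6, D8) are each worse than D7 on at least one objective.

D1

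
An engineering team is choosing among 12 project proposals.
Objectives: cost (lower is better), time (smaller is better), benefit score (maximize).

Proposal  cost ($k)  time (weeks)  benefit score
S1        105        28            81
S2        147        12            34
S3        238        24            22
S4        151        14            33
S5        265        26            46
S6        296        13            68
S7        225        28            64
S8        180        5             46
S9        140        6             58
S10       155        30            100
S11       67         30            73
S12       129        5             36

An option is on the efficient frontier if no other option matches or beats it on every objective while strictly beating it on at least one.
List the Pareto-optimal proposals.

S1, S6, S8, S9, S10, S11, S12

S1: not dominated.
S2: dominated by S9 (cost 140≤147, time 6≤12, benefit score 58≥34).
S3: dominated by S2 (cost 147≤238, time 12≤24, benefit score 34≥22).
S4: dominated by S2 (cost 147≤151, time 12≤14, benefit score 34≥33).
S5: dominated by S8 (cost 180≤265, time 5≤26, benefit score 46≥46).
S6: not dominated.
S7: dominated by S1 (cost 105≤225, time 28≤28, benefit score 81≥64).
S8: not dominated.
S9: not dominated.
S10: not dominated (best benefit score).
S11: not dominated (best cost).
S12: not dominated.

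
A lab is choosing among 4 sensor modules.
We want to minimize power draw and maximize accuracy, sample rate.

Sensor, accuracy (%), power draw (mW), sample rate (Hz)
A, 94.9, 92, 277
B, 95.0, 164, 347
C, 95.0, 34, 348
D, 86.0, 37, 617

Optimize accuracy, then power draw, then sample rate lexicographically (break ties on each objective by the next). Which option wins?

First maximize accuracy: best is 95.0, kept {B, C}.
Then minimize power draw: best is 34, kept {C}.

C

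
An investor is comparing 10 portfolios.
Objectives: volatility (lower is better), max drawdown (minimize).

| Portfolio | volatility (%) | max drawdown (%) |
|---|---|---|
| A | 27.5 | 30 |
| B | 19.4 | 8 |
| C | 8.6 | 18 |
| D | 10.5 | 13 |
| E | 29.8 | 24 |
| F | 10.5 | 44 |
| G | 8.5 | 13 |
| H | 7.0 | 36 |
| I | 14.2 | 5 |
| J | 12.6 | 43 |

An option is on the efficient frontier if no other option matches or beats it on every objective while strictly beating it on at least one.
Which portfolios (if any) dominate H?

none

A: worse on volatility (27.5 vs 7.0).
B: worse on volatility (19.4 vs 7.0).
C: worse on volatility (8.6 vs 7.0).
D: worse on volatility (10.5 vs 7.0).
E: worse on volatility (29.8 vs 7.0).
F: worse on volatility (10.5 vs 7.0).
G: worse on volatility (8.5 vs 7.0).
I: worse on volatility (14.2 vs 7.0).
J: worse on volatility (12.6 vs 7.0).
No option dominates H.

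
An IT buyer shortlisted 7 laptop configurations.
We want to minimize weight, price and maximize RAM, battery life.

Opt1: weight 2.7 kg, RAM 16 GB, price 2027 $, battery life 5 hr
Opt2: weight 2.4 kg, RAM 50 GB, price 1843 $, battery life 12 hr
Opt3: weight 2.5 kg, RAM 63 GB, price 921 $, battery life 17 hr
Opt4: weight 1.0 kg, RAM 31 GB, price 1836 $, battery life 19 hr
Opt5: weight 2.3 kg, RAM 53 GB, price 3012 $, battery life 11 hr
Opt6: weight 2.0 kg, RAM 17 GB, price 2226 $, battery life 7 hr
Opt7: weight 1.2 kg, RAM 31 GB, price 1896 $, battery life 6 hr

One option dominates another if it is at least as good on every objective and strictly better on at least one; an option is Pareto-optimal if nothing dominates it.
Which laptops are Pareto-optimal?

Opt1: dominated by Opt2 (weight 2.4≤2.7, RAM 50≥16, price 1843≤2027, battery life 12≥5).
Opt2: not dominated.
Opt3: not dominated (best RAM).
Opt4: not dominated (best weight).
Opt5: not dominated.
Opt6: dominated by Opt4 (weight 1.0≤2.0, RAM 31≥17, price 1836≤2226, battery life 19≥7).
Opt7: dominated by Opt4 (weight 1.0≤1.2, RAM 31≥31, price 1836≤1896, battery life 19≥6).

Opt2, Opt3, Opt4, Opt5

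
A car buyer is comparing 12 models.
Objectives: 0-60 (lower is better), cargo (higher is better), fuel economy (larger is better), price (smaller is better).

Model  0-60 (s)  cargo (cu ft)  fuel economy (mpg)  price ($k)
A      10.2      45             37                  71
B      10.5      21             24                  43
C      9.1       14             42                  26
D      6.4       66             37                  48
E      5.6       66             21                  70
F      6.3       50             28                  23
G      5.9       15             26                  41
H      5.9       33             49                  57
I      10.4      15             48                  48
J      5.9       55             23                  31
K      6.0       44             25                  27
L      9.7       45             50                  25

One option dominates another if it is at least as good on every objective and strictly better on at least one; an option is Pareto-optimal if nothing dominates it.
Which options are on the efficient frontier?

C, D, E, F, G, H, J, K, L

A: dominated by D (0-60 6.4≤10.2, cargo 66≥45, fuel economy 37≥37, price 48≤71).
B: dominated by F (0-60 6.3≤10.5, cargo 50≥21, fuel economy 28≥24, price 23≤43).
C: not dominated.
D: not dominated.
E: not dominated (best 0-60).
F: not dominated (best price).
G: not dominated.
H: not dominated.
I: dominated by L (0-60 9.7≤10.4, cargo 45≥15, fuel economy 50≥48, price 25≤48).
J: not dominated.
K: not dominated.
L: not dominated (best fuel economy).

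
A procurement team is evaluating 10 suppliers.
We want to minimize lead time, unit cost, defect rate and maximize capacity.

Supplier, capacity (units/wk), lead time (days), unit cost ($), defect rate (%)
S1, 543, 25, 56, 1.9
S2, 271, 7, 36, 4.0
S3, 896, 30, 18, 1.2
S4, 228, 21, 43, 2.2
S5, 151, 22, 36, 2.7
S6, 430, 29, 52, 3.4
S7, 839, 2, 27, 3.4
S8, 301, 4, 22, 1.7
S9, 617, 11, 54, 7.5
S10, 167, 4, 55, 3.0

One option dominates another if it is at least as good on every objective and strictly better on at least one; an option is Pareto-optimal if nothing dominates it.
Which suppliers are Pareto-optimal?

S1, S3, S7, S8

S1: not dominated.
S2: dominated by S7 (capacity 839≥271, lead time 2≤7, unit cost 27≤36, defect rate 3.4≤4.0).
S3: not dominated (best capacity).
S4: dominated by S8 (capacity 301≥228, lead time 4≤21, unit cost 22≤43, defect rate 1.7≤2.2).
S5: dominated by S8 (capacity 301≥151, lead time 4≤22, unit cost 22≤36, defect rate 1.7≤2.7).
S6: dominated by S7 (capacity 839≥430, lead time 2≤29, unit cost 27≤52, defect rate 3.4≤3.4).
S7: not dominated (best lead time).
S8: not dominated.
S9: dominated by S7 (capacity 839≥617, lead time 2≤11, unit cost 27≤54, defect rate 3.4≤7.5).
S10: dominated by S8 (capacity 301≥167, lead time 4≤4, unit cost 22≤55, defect rate 1.7≤3.0).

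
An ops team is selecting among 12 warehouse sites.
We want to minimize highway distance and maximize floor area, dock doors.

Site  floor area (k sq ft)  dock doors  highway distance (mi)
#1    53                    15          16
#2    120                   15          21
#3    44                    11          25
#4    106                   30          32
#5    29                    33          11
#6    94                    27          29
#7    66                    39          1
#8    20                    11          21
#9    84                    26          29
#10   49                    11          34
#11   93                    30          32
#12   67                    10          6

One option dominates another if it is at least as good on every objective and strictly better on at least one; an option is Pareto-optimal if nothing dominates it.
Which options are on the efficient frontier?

#1: dominated by #7 (floor area 66≥53, dock doors 39≥15, highway distance 1≤16).
#2: not dominated (best floor area).
#3: dominated by #1 (floor area 53≥44, dock doors 15≥11, highway distance 16≤25).
#4: not dominated.
#5: dominated by #7 (floor area 66≥29, dock doors 39≥33, highway distance 1≤11).
#6: not dominated.
#7: not dominated (best dock doors).
#8: dominated by #1 (floor area 53≥20, dock doors 15≥11, highway distance 16≤21).
#9: dominated by #6 (floor area 94≥84, dock doors 27≥26, highway distance 29≤29).
#10: dominated by #1 (floor area 53≥49, dock doors 15≥11, highway distance 16≤34).
#11: dominated by #4 (floor area 106≥93, dock doors 30≥30, highway distance 32≤32).
#12: not dominated.

#2, #4, #6, #7, #12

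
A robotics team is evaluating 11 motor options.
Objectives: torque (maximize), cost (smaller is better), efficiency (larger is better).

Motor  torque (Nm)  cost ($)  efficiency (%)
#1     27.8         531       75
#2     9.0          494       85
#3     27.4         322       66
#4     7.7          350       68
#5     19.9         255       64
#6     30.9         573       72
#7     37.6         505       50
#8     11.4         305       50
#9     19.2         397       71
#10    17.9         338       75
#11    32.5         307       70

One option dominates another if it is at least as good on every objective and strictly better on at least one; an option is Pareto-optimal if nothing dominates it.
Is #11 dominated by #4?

No

#4 vs #11: #4 is worse on torque (7.7 vs 32.5), so it does not dominate #11.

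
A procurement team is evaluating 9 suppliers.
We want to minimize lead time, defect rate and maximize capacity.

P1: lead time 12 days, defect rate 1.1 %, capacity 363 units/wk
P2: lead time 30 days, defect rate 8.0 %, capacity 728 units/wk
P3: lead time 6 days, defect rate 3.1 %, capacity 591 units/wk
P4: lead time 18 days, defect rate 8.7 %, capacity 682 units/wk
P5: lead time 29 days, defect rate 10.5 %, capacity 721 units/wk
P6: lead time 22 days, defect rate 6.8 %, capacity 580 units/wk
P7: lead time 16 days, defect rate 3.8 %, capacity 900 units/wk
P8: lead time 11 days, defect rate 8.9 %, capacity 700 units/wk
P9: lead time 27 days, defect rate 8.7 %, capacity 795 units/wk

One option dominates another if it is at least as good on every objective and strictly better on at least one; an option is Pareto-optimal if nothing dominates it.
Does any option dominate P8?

P1: worse on lead time (12 vs 11).
P2: worse on lead time (30 vs 11).
P3: worse on capacity (591 vs 700).
P4: worse on lead time (18 vs 11).
P5: worse on lead time (29 vs 11).
P6: worse on lead time (22 vs 11).
P7: worse on lead time (16 vs 11).
P9: worse on lead time (27 vs 11).
No option is at least as good as P8 on every objective and strictly better on one.

No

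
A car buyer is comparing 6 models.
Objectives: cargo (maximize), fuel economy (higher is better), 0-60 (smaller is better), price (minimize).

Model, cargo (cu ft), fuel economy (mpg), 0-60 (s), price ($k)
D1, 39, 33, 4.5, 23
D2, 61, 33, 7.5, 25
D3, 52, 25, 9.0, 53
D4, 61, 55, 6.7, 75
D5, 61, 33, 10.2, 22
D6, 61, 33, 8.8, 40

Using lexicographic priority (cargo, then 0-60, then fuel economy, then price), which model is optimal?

First maximize cargo: best is 61, kept {D2, D4, D5, D6}.
Then minimize 0-60: best is 6.7, kept {D4}.

D4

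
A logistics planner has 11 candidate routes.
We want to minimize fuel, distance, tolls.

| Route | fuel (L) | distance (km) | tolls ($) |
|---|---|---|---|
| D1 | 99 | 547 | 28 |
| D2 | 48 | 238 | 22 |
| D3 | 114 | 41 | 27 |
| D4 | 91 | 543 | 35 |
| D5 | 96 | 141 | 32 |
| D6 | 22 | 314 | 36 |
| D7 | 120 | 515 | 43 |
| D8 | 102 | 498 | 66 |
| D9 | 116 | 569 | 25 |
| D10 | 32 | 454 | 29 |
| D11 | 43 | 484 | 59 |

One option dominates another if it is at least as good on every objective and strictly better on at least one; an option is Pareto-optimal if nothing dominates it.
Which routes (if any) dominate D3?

none

D1: worse on distance (547 vs 41).
D2: worse on distance (238 vs 41).
D4: worse on distance (543 vs 41).
D5: worse on distance (141 vs 41).
D6: worse on distance (314 vs 41).
D7: worse on fuel (120 vs 114).
D8: worse on distance (498 vs 41).
D9: worse on fuel (116 vs 114).
D10: worse on distance (454 vs 41).
D11: worse on distance (484 vs 41).
No option dominates D3.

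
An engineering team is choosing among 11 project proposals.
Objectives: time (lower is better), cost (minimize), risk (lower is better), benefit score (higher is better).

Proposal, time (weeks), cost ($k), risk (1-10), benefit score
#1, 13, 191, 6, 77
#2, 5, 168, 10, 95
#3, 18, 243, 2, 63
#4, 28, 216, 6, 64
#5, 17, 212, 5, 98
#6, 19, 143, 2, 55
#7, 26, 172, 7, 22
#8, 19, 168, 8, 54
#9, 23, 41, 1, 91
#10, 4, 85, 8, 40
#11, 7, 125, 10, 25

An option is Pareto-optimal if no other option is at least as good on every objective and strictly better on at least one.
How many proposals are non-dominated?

#1: not dominated.
#2: not dominated.
#3: not dominated.
#4: dominated by #1 (time 13≤28, cost 191≤216, risk 6≤6, benefit score 77≥64).
#5: not dominated (best benefit score).
#6: not dominated.
#7: dominated by #6 (time 19≤26, cost 143≤172, risk 2≤7, benefit score 55≥22).
#8: dominated by #6 (time 19≤19, cost 143≤168, risk 2≤8, benefit score 55≥54).
#9: not dominated (best cost).
#10: not dominated (best time).
#11: dominated by #10 (time 4≤7, cost 85≤125, risk 8≤10, benefit score 40≥25).
Pareto-optimal: #1, #2, #3, #5, #6, #9, #10 → 7.

7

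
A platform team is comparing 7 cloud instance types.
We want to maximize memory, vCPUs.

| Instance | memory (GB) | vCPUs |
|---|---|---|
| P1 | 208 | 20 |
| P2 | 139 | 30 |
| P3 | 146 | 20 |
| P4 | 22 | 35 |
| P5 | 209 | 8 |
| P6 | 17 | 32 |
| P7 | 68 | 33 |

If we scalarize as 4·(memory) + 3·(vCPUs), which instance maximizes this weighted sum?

P1: 4·208 + 3·20 = 892
P2: 4·139 + 3·30 = 646
P3: 4·146 + 3·20 = 644
P4: 4·22 + 3·35 = 193
P5: 4·209 + 3·8 = 860
P6: 4·17 + 3·32 = 164
P7: 4·68 + 3·33 = 371
Highest: P1 at 892.

P1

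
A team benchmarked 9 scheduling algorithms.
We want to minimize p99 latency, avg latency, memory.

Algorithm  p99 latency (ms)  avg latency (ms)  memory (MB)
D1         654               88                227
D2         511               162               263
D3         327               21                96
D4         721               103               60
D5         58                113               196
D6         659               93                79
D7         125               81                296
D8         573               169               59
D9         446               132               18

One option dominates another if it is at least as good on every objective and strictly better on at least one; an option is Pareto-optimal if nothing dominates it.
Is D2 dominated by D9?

Yes

D9 vs D2: p99 latency 446≤511, avg latency 132≤162, memory 18≤263 — D9 is at least as good on every objective with at least one strict improvement.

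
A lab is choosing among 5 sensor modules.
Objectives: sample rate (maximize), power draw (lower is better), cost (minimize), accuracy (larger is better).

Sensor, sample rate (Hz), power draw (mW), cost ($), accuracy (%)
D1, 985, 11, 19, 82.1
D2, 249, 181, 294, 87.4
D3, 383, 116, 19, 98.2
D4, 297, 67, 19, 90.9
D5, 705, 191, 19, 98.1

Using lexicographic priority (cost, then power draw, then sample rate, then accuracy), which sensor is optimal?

D1

First minimize cost: best is 19, kept {D1, D3, D4, D5}.
Then minimize power draw: best is 11, kept {D1}.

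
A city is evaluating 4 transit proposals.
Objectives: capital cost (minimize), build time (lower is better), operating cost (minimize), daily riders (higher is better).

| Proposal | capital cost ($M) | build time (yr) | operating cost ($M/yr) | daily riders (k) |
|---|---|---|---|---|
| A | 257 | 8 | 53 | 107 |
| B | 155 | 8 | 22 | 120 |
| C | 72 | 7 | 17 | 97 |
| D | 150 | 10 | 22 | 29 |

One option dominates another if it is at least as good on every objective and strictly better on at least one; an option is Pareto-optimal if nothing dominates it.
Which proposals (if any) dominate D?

C

C: capital cost 72≤150, build time 7≤10, operating cost 17≤22, daily riders 97≥29 — dominates D.
Others (A, B) are each worse than D on at least one objective.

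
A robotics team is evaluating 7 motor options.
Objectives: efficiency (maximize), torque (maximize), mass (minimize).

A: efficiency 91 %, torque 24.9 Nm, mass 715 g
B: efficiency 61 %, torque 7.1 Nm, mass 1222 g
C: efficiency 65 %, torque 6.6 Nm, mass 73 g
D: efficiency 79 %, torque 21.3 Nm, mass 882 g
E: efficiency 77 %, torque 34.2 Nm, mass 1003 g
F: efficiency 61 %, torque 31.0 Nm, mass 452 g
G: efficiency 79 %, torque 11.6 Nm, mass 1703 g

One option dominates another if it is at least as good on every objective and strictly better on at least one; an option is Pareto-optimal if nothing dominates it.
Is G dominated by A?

Yes

A vs G: efficiency 91≥79, torque 24.9≥11.6, mass 715≤1703 — A is at least as good on every objective with at least one strict improvement.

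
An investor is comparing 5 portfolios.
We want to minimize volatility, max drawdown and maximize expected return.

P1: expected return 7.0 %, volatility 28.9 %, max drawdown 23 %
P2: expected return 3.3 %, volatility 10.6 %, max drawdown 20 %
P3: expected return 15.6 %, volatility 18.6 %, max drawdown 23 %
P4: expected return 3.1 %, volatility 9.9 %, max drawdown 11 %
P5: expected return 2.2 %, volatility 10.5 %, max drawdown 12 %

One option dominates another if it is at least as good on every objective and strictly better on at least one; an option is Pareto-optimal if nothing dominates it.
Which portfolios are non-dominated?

P2, P3, P4

P1: dominated by P3 (expected return 15.6≥7.0, volatility 18.6≤28.9, max drawdown 23≤23).
P2: not dominated.
P3: not dominated (best expected return).
P4: not dominated (best volatility).
P5: dominated by P4 (expected return 3.1≥2.2, volatility 9.9≤10.5, max drawdown 11≤12).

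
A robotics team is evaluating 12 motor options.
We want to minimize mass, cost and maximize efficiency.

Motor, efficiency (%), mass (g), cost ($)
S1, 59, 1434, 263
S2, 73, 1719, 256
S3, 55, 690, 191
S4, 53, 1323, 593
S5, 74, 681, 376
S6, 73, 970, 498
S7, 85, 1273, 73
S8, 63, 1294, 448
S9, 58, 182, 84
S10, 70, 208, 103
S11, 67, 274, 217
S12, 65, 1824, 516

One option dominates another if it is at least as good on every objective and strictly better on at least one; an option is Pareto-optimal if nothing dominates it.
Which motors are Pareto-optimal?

S1: dominated by S7 (efficiency 85≥59, mass 1273≤1434, cost 73≤263).
S2: dominated by S7 (efficiency 85≥73, mass 1273≤1719, cost 73≤256).
S3: dominated by S9 (efficiency 58≥55, mass 182≤690, cost 84≤191).
S4: dominated by S3 (efficiency 55≥53, mass 690≤1323, cost 191≤593).
S5: not dominated.
S6: dominated by S5 (efficiency 74≥73, mass 681≤970, cost 376≤498).
S7: not dominated (best efficiency).
S8: dominated by S5 (efficiency 74≥63, mass 681≤1294, cost 376≤448).
S9: not dominated (best mass).
S10: not dominated.
S11: dominated by S10 (efficiency 70≥67, mass 208≤274, cost 103≤217).
S12: dominated by S2 (efficiency 73≥65, mass 1719≤1824, cost 256≤516).

S5, S7, S9, S10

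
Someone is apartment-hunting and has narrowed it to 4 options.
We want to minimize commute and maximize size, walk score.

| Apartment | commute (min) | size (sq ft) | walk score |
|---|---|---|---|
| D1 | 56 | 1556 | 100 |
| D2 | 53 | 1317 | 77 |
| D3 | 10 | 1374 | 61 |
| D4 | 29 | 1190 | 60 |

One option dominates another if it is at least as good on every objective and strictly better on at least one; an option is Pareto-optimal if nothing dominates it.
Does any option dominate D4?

Yes

D3 vs D4: commute 10≤29, size 1374≥1190, walk score 61≥60 — D3 is at least as good on every objective and strictly better on at least one, so D3 dominates D4.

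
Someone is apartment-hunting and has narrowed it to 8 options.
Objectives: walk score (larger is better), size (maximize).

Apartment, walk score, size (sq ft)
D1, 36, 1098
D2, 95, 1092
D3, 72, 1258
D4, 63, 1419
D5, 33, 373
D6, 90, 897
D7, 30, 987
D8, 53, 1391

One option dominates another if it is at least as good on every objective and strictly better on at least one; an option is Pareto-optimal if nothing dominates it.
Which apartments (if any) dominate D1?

D3: walk score 72≥36, size 1258≥1098 — dominates D1.
D4: walk score 63≥36, size 1419≥1098 — dominates D1.
D8: walk score 53≥36, size 1391≥1098 — dominates D1.
Others (D2, D5, D6, D7) are each worse than D1 on at least one objective.

D3, D4, D8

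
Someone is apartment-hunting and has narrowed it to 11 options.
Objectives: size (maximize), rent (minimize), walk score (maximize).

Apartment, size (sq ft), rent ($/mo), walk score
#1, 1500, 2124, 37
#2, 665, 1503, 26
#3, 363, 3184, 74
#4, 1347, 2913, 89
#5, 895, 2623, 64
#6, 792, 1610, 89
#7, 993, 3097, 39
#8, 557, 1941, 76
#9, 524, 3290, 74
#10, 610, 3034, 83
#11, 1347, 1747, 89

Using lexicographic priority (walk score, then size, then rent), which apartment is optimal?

#11

First maximize walk score: best is 89, kept {#4, #6, #11}.
Then maximize size: best is 1347, kept {#4, #11}.
Then minimize rent: best is 1747, kept {#11}.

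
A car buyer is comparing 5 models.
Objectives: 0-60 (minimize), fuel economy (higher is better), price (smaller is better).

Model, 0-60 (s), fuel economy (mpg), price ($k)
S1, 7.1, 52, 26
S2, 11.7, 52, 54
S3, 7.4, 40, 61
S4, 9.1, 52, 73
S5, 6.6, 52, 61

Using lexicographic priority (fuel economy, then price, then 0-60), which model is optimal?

First maximize fuel economy: best is 52, kept {S1, S2, S4, S5}.
Then minimize price: best is 26, kept {S1}.

S1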